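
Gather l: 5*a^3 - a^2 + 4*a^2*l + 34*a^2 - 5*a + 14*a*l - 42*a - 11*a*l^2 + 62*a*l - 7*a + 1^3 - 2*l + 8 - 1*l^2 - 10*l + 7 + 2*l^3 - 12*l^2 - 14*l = 5*a^3 + 33*a^2 - 54*a + 2*l^3 + l^2*(-11*a - 13) + l*(4*a^2 + 76*a - 26) + 16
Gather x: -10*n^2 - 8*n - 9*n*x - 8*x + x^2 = -10*n^2 - 8*n + x^2 + x*(-9*n - 8)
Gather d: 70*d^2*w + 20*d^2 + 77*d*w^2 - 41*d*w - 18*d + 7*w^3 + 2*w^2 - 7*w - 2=d^2*(70*w + 20) + d*(77*w^2 - 41*w - 18) + 7*w^3 + 2*w^2 - 7*w - 2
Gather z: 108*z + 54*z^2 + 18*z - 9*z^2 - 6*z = 45*z^2 + 120*z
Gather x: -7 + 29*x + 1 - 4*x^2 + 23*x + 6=-4*x^2 + 52*x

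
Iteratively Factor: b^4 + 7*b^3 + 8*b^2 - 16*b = (b + 4)*(b^3 + 3*b^2 - 4*b) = b*(b + 4)*(b^2 + 3*b - 4) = b*(b + 4)^2*(b - 1)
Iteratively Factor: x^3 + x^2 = (x)*(x^2 + x) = x^2*(x + 1)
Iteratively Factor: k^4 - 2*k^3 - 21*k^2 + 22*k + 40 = (k + 4)*(k^3 - 6*k^2 + 3*k + 10) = (k - 2)*(k + 4)*(k^2 - 4*k - 5) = (k - 5)*(k - 2)*(k + 4)*(k + 1)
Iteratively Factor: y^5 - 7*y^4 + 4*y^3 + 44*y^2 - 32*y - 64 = (y + 1)*(y^4 - 8*y^3 + 12*y^2 + 32*y - 64) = (y - 4)*(y + 1)*(y^3 - 4*y^2 - 4*y + 16) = (y - 4)*(y + 1)*(y + 2)*(y^2 - 6*y + 8) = (y - 4)^2*(y + 1)*(y + 2)*(y - 2)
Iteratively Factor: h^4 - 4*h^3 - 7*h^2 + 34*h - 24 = (h + 3)*(h^3 - 7*h^2 + 14*h - 8) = (h - 2)*(h + 3)*(h^2 - 5*h + 4) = (h - 4)*(h - 2)*(h + 3)*(h - 1)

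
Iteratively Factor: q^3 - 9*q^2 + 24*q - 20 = (q - 2)*(q^2 - 7*q + 10) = (q - 5)*(q - 2)*(q - 2)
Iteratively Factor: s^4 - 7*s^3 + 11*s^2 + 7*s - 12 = (s + 1)*(s^3 - 8*s^2 + 19*s - 12) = (s - 4)*(s + 1)*(s^2 - 4*s + 3) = (s - 4)*(s - 3)*(s + 1)*(s - 1)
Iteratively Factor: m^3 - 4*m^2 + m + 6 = (m + 1)*(m^2 - 5*m + 6) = (m - 2)*(m + 1)*(m - 3)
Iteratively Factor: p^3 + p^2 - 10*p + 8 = (p - 1)*(p^2 + 2*p - 8) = (p - 2)*(p - 1)*(p + 4)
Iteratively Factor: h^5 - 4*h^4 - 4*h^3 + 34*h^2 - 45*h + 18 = (h - 1)*(h^4 - 3*h^3 - 7*h^2 + 27*h - 18) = (h - 2)*(h - 1)*(h^3 - h^2 - 9*h + 9) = (h - 2)*(h - 1)*(h + 3)*(h^2 - 4*h + 3) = (h - 3)*(h - 2)*(h - 1)*(h + 3)*(h - 1)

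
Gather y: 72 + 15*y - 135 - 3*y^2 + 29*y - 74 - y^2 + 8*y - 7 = -4*y^2 + 52*y - 144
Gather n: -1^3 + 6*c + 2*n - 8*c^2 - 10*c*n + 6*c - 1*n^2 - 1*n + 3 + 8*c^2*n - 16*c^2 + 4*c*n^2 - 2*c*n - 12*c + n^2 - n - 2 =-24*c^2 + 4*c*n^2 + n*(8*c^2 - 12*c)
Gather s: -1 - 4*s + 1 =-4*s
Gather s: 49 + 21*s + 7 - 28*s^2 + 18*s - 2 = -28*s^2 + 39*s + 54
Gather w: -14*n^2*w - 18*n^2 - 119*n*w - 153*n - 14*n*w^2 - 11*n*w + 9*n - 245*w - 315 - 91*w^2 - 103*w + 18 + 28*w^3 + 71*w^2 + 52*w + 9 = -18*n^2 - 144*n + 28*w^3 + w^2*(-14*n - 20) + w*(-14*n^2 - 130*n - 296) - 288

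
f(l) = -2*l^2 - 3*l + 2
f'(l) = -4*l - 3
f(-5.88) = -49.51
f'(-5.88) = 20.52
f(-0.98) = 3.02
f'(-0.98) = 0.92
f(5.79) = -82.42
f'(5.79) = -26.16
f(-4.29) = -21.94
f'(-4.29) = 14.16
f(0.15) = 1.50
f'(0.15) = -3.60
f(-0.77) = 3.12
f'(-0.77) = 0.08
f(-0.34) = 2.79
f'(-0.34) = -1.64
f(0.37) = 0.62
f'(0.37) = -4.48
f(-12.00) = -250.00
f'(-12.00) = 45.00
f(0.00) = 2.00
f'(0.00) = -3.00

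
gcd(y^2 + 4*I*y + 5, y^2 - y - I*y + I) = y - I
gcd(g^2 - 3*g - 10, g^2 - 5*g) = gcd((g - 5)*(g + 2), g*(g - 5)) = g - 5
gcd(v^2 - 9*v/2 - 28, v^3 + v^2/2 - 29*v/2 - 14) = v + 7/2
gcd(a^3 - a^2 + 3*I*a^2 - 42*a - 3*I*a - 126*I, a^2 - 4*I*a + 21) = a + 3*I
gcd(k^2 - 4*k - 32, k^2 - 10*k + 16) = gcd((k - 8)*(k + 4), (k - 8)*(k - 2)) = k - 8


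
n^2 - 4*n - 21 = (n - 7)*(n + 3)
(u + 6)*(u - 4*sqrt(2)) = u^2 - 4*sqrt(2)*u + 6*u - 24*sqrt(2)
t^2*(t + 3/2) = t^3 + 3*t^2/2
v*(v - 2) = v^2 - 2*v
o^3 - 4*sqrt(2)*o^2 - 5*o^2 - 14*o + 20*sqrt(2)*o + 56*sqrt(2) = (o - 7)*(o + 2)*(o - 4*sqrt(2))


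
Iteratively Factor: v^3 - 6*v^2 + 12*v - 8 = (v - 2)*(v^2 - 4*v + 4) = (v - 2)^2*(v - 2)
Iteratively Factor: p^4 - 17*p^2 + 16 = (p + 1)*(p^3 - p^2 - 16*p + 16) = (p - 4)*(p + 1)*(p^2 + 3*p - 4) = (p - 4)*(p + 1)*(p + 4)*(p - 1)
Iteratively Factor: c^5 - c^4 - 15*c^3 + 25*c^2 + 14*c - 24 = (c + 1)*(c^4 - 2*c^3 - 13*c^2 + 38*c - 24) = (c - 2)*(c + 1)*(c^3 - 13*c + 12) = (c - 3)*(c - 2)*(c + 1)*(c^2 + 3*c - 4) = (c - 3)*(c - 2)*(c + 1)*(c + 4)*(c - 1)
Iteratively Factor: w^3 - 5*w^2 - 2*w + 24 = (w - 4)*(w^2 - w - 6) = (w - 4)*(w + 2)*(w - 3)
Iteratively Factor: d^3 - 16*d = (d + 4)*(d^2 - 4*d) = (d - 4)*(d + 4)*(d)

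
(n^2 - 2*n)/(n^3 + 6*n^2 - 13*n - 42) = n*(n - 2)/(n^3 + 6*n^2 - 13*n - 42)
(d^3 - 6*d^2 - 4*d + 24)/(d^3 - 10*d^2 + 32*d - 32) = (d^2 - 4*d - 12)/(d^2 - 8*d + 16)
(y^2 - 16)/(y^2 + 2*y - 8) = (y - 4)/(y - 2)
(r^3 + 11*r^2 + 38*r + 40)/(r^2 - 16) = (r^2 + 7*r + 10)/(r - 4)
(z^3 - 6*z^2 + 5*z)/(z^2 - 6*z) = (z^2 - 6*z + 5)/(z - 6)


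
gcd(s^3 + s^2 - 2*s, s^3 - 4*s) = s^2 + 2*s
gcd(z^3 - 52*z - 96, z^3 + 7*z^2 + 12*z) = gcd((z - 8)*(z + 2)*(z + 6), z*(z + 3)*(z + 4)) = 1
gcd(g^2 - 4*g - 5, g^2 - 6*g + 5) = g - 5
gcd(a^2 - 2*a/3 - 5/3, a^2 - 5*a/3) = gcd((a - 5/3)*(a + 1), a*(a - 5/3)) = a - 5/3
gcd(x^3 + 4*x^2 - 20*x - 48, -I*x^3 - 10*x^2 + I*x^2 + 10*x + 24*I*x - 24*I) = 1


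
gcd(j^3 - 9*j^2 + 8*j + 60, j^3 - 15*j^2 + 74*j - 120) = j^2 - 11*j + 30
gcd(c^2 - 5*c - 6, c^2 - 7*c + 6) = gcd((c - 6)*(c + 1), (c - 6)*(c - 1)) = c - 6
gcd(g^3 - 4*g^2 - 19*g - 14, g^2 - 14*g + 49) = g - 7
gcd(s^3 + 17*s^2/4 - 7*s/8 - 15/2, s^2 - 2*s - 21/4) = s + 3/2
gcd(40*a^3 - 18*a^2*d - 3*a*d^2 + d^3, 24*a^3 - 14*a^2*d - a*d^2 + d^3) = 8*a^2 - 2*a*d - d^2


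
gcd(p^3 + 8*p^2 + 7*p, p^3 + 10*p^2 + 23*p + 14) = p^2 + 8*p + 7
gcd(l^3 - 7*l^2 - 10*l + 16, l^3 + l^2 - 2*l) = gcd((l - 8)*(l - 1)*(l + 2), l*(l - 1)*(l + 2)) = l^2 + l - 2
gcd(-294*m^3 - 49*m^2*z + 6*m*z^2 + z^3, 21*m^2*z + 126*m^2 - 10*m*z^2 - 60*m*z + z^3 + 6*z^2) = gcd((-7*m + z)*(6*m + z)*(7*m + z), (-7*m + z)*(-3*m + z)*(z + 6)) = -7*m + z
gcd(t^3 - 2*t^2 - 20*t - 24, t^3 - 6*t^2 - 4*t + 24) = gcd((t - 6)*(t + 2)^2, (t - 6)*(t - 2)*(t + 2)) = t^2 - 4*t - 12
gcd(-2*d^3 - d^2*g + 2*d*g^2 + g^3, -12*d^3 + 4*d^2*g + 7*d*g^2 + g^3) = 2*d^2 - d*g - g^2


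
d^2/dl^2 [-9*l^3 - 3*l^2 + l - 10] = -54*l - 6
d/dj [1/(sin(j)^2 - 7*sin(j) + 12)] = (7 - 2*sin(j))*cos(j)/(sin(j)^2 - 7*sin(j) + 12)^2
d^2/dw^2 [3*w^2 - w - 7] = 6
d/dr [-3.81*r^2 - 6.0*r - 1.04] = -7.62*r - 6.0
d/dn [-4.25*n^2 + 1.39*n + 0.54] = 1.39 - 8.5*n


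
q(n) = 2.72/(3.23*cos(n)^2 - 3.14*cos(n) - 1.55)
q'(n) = 2.72*(6.46*sin(n)*cos(n) - 3.14*sin(n))/(3.23*cos(n)^2 - 3.14*cos(n) - 1.55)^2 = (17.5712*cos(n) - 8.5408)*sin(n)/(-3.23*cos(n)^2 + 3.14*cos(n) + 1.55)^2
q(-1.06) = -1.18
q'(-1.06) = -0.01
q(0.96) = -1.19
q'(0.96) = 0.24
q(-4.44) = -5.77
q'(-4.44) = -57.49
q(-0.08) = -1.85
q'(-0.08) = -0.33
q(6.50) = -1.77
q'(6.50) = 0.79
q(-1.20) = -1.20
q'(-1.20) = 0.40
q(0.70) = -1.32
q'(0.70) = 0.74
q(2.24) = 1.66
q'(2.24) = -5.66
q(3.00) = 0.58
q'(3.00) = -0.16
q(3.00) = 0.58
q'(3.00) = -0.16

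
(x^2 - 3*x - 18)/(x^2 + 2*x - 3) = (x - 6)/(x - 1)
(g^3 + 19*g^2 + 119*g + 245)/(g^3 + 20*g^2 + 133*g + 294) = (g + 5)/(g + 6)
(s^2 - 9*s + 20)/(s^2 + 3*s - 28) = (s - 5)/(s + 7)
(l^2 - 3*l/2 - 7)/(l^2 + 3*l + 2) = (l - 7/2)/(l + 1)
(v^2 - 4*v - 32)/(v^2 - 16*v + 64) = (v + 4)/(v - 8)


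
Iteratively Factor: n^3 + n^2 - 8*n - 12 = (n + 2)*(n^2 - n - 6) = (n + 2)^2*(n - 3)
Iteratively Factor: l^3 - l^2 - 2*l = (l - 2)*(l^2 + l) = l*(l - 2)*(l + 1)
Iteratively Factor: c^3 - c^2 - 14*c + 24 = (c - 2)*(c^2 + c - 12) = (c - 2)*(c + 4)*(c - 3)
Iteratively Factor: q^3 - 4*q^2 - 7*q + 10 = (q - 5)*(q^2 + q - 2) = (q - 5)*(q - 1)*(q + 2)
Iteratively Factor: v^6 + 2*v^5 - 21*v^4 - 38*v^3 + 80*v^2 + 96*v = (v + 3)*(v^5 - v^4 - 18*v^3 + 16*v^2 + 32*v) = v*(v + 3)*(v^4 - v^3 - 18*v^2 + 16*v + 32) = v*(v - 4)*(v + 3)*(v^3 + 3*v^2 - 6*v - 8) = v*(v - 4)*(v - 2)*(v + 3)*(v^2 + 5*v + 4) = v*(v - 4)*(v - 2)*(v + 1)*(v + 3)*(v + 4)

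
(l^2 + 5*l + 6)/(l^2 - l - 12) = (l + 2)/(l - 4)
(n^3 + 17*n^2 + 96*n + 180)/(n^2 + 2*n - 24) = (n^2 + 11*n + 30)/(n - 4)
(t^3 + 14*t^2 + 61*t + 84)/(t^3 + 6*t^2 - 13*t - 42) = (t^2 + 7*t + 12)/(t^2 - t - 6)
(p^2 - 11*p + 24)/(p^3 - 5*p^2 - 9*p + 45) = (p - 8)/(p^2 - 2*p - 15)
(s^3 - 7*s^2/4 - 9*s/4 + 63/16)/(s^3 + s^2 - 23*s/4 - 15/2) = (8*s^2 - 26*s + 21)/(4*(2*s^2 - s - 10))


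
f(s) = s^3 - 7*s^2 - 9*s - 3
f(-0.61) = -0.34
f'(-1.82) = 26.42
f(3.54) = -78.22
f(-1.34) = -5.92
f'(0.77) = -18.00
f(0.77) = -13.62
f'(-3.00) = 60.00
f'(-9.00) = 360.00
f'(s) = 3*s^2 - 14*s - 9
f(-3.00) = -66.00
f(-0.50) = -0.38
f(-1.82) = -15.84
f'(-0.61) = 0.66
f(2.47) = -52.87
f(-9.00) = -1218.00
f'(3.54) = -20.97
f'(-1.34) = 15.15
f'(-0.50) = -1.25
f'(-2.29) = 38.79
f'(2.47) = -25.28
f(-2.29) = -31.11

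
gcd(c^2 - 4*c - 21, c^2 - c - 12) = c + 3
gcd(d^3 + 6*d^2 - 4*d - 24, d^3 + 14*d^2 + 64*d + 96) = d + 6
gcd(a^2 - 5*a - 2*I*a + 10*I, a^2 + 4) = a - 2*I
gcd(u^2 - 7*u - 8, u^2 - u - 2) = u + 1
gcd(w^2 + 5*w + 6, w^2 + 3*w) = w + 3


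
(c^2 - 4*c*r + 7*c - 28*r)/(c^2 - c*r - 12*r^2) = (c + 7)/(c + 3*r)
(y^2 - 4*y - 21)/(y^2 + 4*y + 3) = (y - 7)/(y + 1)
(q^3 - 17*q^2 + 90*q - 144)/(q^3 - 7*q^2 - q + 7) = (q^3 - 17*q^2 + 90*q - 144)/(q^3 - 7*q^2 - q + 7)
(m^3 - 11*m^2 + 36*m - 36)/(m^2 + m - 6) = (m^2 - 9*m + 18)/(m + 3)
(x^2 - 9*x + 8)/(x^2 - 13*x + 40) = (x - 1)/(x - 5)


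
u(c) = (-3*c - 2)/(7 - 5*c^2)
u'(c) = 10*c*(-3*c - 2)/(7 - 5*c^2)^2 - 3/(7 - 5*c^2)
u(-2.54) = -0.22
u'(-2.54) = -0.10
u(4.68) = 0.16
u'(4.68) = -0.04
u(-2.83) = -0.20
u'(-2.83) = -0.08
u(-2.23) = -0.26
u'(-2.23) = -0.16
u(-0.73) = 0.04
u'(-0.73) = -0.77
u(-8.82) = -0.06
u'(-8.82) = -0.01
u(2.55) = 0.38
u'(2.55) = -0.26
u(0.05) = -0.31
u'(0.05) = -0.45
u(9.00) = 0.07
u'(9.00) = -0.00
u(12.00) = 0.05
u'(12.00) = 0.00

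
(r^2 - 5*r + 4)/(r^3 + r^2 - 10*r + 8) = (r - 4)/(r^2 + 2*r - 8)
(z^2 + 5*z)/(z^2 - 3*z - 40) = z/(z - 8)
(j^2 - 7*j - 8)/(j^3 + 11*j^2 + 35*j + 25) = (j - 8)/(j^2 + 10*j + 25)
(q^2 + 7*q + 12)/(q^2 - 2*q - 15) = (q + 4)/(q - 5)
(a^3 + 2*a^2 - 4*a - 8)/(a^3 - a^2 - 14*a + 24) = (a^2 + 4*a + 4)/(a^2 + a - 12)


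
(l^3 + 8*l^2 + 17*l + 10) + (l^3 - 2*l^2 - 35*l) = 2*l^3 + 6*l^2 - 18*l + 10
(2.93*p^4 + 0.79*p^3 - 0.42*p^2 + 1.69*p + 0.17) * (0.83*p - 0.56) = 2.4319*p^5 - 0.9851*p^4 - 0.791*p^3 + 1.6379*p^2 - 0.8053*p - 0.0952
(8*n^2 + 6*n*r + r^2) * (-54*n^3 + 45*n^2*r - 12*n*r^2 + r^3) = -432*n^5 + 36*n^4*r + 120*n^3*r^2 - 19*n^2*r^3 - 6*n*r^4 + r^5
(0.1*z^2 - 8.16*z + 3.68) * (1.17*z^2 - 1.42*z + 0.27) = 0.117*z^4 - 9.6892*z^3 + 15.9198*z^2 - 7.4288*z + 0.9936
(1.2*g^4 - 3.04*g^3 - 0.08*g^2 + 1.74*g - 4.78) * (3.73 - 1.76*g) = -2.112*g^5 + 9.8264*g^4 - 11.1984*g^3 - 3.3608*g^2 + 14.903*g - 17.8294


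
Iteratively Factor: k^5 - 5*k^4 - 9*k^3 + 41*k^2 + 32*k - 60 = (k - 1)*(k^4 - 4*k^3 - 13*k^2 + 28*k + 60) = (k - 3)*(k - 1)*(k^3 - k^2 - 16*k - 20) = (k - 5)*(k - 3)*(k - 1)*(k^2 + 4*k + 4) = (k - 5)*(k - 3)*(k - 1)*(k + 2)*(k + 2)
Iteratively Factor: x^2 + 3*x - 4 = (x - 1)*(x + 4)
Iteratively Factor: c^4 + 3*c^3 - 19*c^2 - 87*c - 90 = (c + 2)*(c^3 + c^2 - 21*c - 45) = (c + 2)*(c + 3)*(c^2 - 2*c - 15) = (c + 2)*(c + 3)^2*(c - 5)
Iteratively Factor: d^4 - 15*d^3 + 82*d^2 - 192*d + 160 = (d - 4)*(d^3 - 11*d^2 + 38*d - 40) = (d - 4)*(d - 2)*(d^2 - 9*d + 20) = (d - 4)^2*(d - 2)*(d - 5)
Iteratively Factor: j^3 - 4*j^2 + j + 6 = (j - 3)*(j^2 - j - 2) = (j - 3)*(j - 2)*(j + 1)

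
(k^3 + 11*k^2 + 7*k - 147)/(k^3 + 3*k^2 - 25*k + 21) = (k + 7)/(k - 1)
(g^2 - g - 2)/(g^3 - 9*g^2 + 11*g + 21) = (g - 2)/(g^2 - 10*g + 21)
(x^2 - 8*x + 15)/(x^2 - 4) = (x^2 - 8*x + 15)/(x^2 - 4)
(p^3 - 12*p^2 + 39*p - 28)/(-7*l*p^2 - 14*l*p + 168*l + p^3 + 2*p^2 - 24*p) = (p^2 - 8*p + 7)/(-7*l*p - 42*l + p^2 + 6*p)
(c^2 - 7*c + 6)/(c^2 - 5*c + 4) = (c - 6)/(c - 4)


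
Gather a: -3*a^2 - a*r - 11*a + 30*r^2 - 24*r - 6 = -3*a^2 + a*(-r - 11) + 30*r^2 - 24*r - 6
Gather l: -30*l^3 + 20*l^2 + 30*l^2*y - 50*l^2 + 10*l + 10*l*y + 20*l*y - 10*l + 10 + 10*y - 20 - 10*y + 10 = -30*l^3 + l^2*(30*y - 30) + 30*l*y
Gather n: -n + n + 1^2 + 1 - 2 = 0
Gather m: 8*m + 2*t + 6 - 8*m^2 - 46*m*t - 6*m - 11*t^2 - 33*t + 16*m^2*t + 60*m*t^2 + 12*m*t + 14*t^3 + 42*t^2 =m^2*(16*t - 8) + m*(60*t^2 - 34*t + 2) + 14*t^3 + 31*t^2 - 31*t + 6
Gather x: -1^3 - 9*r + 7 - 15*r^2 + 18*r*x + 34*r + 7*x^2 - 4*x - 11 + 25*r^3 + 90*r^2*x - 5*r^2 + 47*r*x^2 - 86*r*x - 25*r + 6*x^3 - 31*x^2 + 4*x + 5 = 25*r^3 - 20*r^2 + 6*x^3 + x^2*(47*r - 24) + x*(90*r^2 - 68*r)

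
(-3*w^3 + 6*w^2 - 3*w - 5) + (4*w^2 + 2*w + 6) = -3*w^3 + 10*w^2 - w + 1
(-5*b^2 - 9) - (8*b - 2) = -5*b^2 - 8*b - 7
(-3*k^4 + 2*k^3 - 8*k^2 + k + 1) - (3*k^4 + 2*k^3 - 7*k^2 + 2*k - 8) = -6*k^4 - k^2 - k + 9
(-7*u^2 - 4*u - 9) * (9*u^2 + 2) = -63*u^4 - 36*u^3 - 95*u^2 - 8*u - 18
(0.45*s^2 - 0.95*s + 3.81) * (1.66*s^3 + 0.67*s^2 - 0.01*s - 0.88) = 0.747*s^5 - 1.2755*s^4 + 5.6836*s^3 + 2.1662*s^2 + 0.7979*s - 3.3528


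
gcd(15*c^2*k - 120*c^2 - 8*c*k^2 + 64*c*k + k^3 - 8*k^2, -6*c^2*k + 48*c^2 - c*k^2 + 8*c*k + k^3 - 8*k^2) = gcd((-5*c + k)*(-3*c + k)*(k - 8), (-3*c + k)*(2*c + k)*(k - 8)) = 3*c*k - 24*c - k^2 + 8*k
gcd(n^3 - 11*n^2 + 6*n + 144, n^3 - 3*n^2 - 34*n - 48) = n^2 - 5*n - 24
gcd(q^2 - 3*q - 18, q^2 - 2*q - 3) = 1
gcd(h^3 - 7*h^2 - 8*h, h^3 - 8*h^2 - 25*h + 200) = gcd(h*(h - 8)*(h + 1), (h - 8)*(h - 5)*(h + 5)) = h - 8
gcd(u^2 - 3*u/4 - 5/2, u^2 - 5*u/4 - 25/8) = u + 5/4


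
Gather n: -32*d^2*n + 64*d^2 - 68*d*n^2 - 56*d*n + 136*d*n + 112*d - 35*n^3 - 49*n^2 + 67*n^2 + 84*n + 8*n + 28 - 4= 64*d^2 + 112*d - 35*n^3 + n^2*(18 - 68*d) + n*(-32*d^2 + 80*d + 92) + 24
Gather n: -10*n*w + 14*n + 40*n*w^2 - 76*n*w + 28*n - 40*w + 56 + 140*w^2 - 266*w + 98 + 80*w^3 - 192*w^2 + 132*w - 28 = n*(40*w^2 - 86*w + 42) + 80*w^3 - 52*w^2 - 174*w + 126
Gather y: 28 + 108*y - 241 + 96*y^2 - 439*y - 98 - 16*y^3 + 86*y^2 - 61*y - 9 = -16*y^3 + 182*y^2 - 392*y - 320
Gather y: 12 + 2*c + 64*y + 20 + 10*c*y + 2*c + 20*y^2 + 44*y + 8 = 4*c + 20*y^2 + y*(10*c + 108) + 40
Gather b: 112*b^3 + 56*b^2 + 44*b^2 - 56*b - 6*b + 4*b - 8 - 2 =112*b^3 + 100*b^2 - 58*b - 10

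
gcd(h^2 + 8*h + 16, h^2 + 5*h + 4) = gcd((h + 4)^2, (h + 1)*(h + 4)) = h + 4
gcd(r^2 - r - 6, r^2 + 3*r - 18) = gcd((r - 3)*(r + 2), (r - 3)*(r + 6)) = r - 3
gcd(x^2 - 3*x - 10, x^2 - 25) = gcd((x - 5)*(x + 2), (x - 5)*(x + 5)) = x - 5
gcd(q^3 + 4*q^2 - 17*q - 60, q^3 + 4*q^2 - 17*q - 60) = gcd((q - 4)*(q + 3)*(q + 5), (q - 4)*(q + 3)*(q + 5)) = q^3 + 4*q^2 - 17*q - 60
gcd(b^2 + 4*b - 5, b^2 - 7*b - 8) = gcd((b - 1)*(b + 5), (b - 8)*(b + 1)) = 1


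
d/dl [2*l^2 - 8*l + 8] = 4*l - 8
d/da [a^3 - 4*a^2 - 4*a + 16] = 3*a^2 - 8*a - 4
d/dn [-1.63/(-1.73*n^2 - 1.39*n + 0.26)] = (-5.6398*n - 2.2657)/(1.73*n^2 + 1.39*n - 0.26)^2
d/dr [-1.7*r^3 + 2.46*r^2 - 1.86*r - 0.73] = -5.1*r^2 + 4.92*r - 1.86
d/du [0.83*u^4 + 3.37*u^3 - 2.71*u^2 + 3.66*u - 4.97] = 3.32*u^3 + 10.11*u^2 - 5.42*u + 3.66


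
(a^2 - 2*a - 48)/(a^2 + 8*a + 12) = (a - 8)/(a + 2)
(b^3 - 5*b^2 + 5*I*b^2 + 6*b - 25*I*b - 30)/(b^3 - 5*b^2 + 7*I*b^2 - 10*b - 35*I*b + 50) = (b^2 + 5*I*b + 6)/(b^2 + 7*I*b - 10)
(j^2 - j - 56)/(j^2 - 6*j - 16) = (j + 7)/(j + 2)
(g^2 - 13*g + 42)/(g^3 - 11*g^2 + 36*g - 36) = (g - 7)/(g^2 - 5*g + 6)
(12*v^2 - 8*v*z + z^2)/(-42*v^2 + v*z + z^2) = (-2*v + z)/(7*v + z)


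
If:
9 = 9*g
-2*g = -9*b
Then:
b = 2/9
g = 1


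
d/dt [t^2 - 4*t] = 2*t - 4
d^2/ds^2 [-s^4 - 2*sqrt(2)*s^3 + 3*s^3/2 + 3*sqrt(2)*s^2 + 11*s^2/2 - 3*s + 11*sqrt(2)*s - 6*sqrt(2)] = -12*s^2 - 12*sqrt(2)*s + 9*s + 6*sqrt(2) + 11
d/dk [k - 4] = 1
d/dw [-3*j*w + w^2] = -3*j + 2*w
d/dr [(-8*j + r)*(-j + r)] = -9*j + 2*r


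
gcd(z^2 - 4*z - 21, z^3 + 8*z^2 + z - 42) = z + 3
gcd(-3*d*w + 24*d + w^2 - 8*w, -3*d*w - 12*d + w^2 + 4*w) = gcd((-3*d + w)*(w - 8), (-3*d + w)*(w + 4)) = -3*d + w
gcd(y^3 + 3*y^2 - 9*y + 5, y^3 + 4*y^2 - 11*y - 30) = y + 5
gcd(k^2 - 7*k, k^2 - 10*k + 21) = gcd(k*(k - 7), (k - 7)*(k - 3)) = k - 7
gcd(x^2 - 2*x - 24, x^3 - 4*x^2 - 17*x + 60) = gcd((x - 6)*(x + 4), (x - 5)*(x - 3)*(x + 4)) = x + 4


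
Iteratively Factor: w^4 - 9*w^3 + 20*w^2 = (w - 5)*(w^3 - 4*w^2) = w*(w - 5)*(w^2 - 4*w) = w*(w - 5)*(w - 4)*(w)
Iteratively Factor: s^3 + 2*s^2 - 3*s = (s + 3)*(s^2 - s) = s*(s + 3)*(s - 1)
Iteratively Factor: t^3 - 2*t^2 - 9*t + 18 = (t - 3)*(t^2 + t - 6) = (t - 3)*(t - 2)*(t + 3)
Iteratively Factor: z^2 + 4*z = (z)*(z + 4)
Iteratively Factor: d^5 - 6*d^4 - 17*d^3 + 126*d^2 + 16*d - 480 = (d + 4)*(d^4 - 10*d^3 + 23*d^2 + 34*d - 120) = (d - 5)*(d + 4)*(d^3 - 5*d^2 - 2*d + 24) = (d - 5)*(d - 4)*(d + 4)*(d^2 - d - 6) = (d - 5)*(d - 4)*(d + 2)*(d + 4)*(d - 3)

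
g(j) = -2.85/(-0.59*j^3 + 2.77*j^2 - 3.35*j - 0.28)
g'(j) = -2.85*(1.77*j^2 - 5.54*j + 3.35)/(-0.59*j^3 + 2.77*j^2 - 3.35*j - 0.28)^2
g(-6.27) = -0.01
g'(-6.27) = -0.00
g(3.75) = 0.57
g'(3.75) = -0.85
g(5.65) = 0.08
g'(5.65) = -0.06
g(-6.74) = -0.01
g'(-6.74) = -0.00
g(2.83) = 3.01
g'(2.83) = -5.86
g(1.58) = 2.89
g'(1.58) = 2.89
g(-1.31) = -0.28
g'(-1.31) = -0.37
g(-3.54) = -0.04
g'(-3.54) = -0.02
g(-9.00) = -0.00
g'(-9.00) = -0.00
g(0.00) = 10.18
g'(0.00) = -121.78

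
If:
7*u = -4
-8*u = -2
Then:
No Solution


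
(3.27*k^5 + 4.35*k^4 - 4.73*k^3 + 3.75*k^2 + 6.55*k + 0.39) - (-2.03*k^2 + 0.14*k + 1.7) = 3.27*k^5 + 4.35*k^4 - 4.73*k^3 + 5.78*k^2 + 6.41*k - 1.31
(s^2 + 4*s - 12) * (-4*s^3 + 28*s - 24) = -4*s^5 - 16*s^4 + 76*s^3 + 88*s^2 - 432*s + 288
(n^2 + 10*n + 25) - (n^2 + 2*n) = 8*n + 25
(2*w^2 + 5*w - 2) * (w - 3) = 2*w^3 - w^2 - 17*w + 6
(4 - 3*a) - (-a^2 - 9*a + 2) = a^2 + 6*a + 2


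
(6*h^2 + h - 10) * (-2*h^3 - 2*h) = -12*h^5 - 2*h^4 + 8*h^3 - 2*h^2 + 20*h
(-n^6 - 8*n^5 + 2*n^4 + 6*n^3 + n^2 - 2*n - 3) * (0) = 0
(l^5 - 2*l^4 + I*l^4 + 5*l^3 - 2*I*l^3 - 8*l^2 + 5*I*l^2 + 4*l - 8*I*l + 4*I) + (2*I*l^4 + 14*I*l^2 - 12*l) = l^5 - 2*l^4 + 3*I*l^4 + 5*l^3 - 2*I*l^3 - 8*l^2 + 19*I*l^2 - 8*l - 8*I*l + 4*I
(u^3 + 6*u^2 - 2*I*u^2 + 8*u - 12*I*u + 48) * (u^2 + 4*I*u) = u^5 + 6*u^4 + 2*I*u^4 + 16*u^3 + 12*I*u^3 + 96*u^2 + 32*I*u^2 + 192*I*u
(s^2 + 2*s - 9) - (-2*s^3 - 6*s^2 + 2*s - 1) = 2*s^3 + 7*s^2 - 8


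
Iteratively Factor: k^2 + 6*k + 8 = (k + 4)*(k + 2)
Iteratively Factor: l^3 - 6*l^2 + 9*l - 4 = (l - 4)*(l^2 - 2*l + 1) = (l - 4)*(l - 1)*(l - 1)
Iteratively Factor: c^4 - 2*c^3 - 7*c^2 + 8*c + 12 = (c - 2)*(c^3 - 7*c - 6) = (c - 2)*(c + 2)*(c^2 - 2*c - 3) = (c - 2)*(c + 1)*(c + 2)*(c - 3)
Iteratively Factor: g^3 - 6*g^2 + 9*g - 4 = (g - 4)*(g^2 - 2*g + 1) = (g - 4)*(g - 1)*(g - 1)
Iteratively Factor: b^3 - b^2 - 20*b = (b - 5)*(b^2 + 4*b) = (b - 5)*(b + 4)*(b)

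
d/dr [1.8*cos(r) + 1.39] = -1.8*sin(r)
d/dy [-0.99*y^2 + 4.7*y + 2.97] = 4.7 - 1.98*y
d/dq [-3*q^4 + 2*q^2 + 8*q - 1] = -12*q^3 + 4*q + 8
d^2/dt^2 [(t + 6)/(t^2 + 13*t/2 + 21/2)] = 4*((t + 6)*(4*t + 13)^2 - (6*t + 25)*(2*t^2 + 13*t + 21))/(2*t^2 + 13*t + 21)^3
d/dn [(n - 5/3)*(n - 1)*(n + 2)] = 3*n^2 - 4*n/3 - 11/3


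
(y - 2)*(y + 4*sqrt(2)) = y^2 - 2*y + 4*sqrt(2)*y - 8*sqrt(2)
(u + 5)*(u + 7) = u^2 + 12*u + 35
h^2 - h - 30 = (h - 6)*(h + 5)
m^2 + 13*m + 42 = (m + 6)*(m + 7)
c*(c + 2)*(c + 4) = c^3 + 6*c^2 + 8*c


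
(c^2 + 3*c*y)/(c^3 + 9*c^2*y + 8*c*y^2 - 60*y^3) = c*(c + 3*y)/(c^3 + 9*c^2*y + 8*c*y^2 - 60*y^3)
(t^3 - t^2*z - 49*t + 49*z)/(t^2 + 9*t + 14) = (t^2 - t*z - 7*t + 7*z)/(t + 2)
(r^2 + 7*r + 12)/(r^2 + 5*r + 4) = (r + 3)/(r + 1)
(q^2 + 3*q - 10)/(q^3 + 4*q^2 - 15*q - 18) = (q^2 + 3*q - 10)/(q^3 + 4*q^2 - 15*q - 18)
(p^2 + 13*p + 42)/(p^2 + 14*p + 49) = (p + 6)/(p + 7)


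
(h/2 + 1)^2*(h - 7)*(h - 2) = h^4/4 - 5*h^3/4 - 9*h^2/2 + 5*h + 14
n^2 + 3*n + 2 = (n + 1)*(n + 2)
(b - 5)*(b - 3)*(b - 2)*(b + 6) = b^4 - 4*b^3 - 29*b^2 + 156*b - 180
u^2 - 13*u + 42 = (u - 7)*(u - 6)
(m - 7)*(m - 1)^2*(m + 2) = m^4 - 7*m^3 - 3*m^2 + 23*m - 14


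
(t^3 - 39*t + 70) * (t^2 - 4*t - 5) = t^5 - 4*t^4 - 44*t^3 + 226*t^2 - 85*t - 350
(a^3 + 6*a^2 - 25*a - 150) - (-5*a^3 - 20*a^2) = 6*a^3 + 26*a^2 - 25*a - 150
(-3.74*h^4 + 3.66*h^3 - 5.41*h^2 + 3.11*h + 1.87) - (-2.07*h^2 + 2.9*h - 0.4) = -3.74*h^4 + 3.66*h^3 - 3.34*h^2 + 0.21*h + 2.27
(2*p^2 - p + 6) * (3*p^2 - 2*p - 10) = 6*p^4 - 7*p^3 - 2*p - 60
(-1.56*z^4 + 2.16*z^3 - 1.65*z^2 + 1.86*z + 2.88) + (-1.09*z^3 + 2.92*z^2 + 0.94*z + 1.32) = -1.56*z^4 + 1.07*z^3 + 1.27*z^2 + 2.8*z + 4.2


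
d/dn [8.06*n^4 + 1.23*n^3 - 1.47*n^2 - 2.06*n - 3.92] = 32.24*n^3 + 3.69*n^2 - 2.94*n - 2.06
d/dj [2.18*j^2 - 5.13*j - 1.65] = 4.36*j - 5.13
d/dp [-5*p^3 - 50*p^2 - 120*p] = -15*p^2 - 100*p - 120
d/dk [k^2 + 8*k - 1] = 2*k + 8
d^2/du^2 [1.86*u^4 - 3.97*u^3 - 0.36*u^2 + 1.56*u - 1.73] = 22.32*u^2 - 23.82*u - 0.72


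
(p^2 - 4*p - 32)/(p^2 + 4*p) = (p - 8)/p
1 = 1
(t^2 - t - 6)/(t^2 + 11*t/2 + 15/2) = 2*(t^2 - t - 6)/(2*t^2 + 11*t + 15)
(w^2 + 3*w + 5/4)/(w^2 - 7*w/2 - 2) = (w + 5/2)/(w - 4)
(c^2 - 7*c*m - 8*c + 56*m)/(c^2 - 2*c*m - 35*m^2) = (c - 8)/(c + 5*m)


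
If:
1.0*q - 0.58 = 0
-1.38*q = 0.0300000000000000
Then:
No Solution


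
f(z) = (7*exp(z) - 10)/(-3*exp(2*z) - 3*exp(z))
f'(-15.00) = -10896724.57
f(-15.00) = 10896718.91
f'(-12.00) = -542515.97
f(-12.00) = 542510.30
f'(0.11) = -1.57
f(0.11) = 0.31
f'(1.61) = 0.12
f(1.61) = -0.28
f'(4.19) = 0.03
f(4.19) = -0.03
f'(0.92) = -0.17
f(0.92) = -0.29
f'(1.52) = 0.11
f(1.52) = -0.29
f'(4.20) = 0.03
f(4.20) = -0.03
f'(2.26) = 0.14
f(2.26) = -0.19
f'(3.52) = 0.06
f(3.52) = -0.06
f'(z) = (7*exp(z) - 10)*(6*exp(2*z) + 3*exp(z))/(-3*exp(2*z) - 3*exp(z))^2 + 7*exp(z)/(-3*exp(2*z) - 3*exp(z))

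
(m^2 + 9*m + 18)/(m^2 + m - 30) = (m + 3)/(m - 5)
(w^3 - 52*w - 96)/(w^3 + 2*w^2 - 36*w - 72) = (w - 8)/(w - 6)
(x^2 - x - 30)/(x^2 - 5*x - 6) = (x + 5)/(x + 1)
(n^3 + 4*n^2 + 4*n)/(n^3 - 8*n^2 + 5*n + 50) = n*(n + 2)/(n^2 - 10*n + 25)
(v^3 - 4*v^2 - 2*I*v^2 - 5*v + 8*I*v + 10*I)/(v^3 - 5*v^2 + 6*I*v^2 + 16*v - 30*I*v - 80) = (v + 1)/(v + 8*I)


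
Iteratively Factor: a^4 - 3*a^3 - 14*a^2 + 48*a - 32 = (a - 2)*(a^3 - a^2 - 16*a + 16) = (a - 2)*(a - 1)*(a^2 - 16) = (a - 4)*(a - 2)*(a - 1)*(a + 4)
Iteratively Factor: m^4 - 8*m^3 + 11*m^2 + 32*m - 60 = (m - 2)*(m^3 - 6*m^2 - m + 30) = (m - 2)*(m + 2)*(m^2 - 8*m + 15) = (m - 3)*(m - 2)*(m + 2)*(m - 5)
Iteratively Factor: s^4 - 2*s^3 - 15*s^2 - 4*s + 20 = (s + 2)*(s^3 - 4*s^2 - 7*s + 10) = (s - 1)*(s + 2)*(s^2 - 3*s - 10) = (s - 5)*(s - 1)*(s + 2)*(s + 2)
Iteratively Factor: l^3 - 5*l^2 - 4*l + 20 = (l + 2)*(l^2 - 7*l + 10) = (l - 2)*(l + 2)*(l - 5)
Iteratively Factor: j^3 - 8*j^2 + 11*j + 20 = (j + 1)*(j^2 - 9*j + 20) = (j - 5)*(j + 1)*(j - 4)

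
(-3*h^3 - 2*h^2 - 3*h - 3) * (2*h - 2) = -6*h^4 + 2*h^3 - 2*h^2 + 6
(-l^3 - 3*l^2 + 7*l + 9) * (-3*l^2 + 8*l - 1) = 3*l^5 + l^4 - 44*l^3 + 32*l^2 + 65*l - 9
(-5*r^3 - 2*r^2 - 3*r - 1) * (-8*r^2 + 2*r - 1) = 40*r^5 + 6*r^4 + 25*r^3 + 4*r^2 + r + 1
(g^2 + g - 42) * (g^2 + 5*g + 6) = g^4 + 6*g^3 - 31*g^2 - 204*g - 252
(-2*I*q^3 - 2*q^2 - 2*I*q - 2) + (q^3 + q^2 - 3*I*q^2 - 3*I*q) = q^3 - 2*I*q^3 - q^2 - 3*I*q^2 - 5*I*q - 2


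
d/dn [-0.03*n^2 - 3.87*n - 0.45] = -0.06*n - 3.87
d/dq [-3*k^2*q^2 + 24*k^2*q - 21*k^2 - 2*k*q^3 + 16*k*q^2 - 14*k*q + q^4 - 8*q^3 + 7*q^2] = -6*k^2*q + 24*k^2 - 6*k*q^2 + 32*k*q - 14*k + 4*q^3 - 24*q^2 + 14*q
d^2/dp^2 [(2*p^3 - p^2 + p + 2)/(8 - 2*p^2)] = (-9*p^3 + 6*p^2 - 108*p + 8)/(p^6 - 12*p^4 + 48*p^2 - 64)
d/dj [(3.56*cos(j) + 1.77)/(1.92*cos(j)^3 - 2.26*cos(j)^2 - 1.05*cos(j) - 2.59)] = (13.6704*cos(j)^3 + 2.1496*cos(j)^2 - 8.0004*cos(j) + 7.3619)*sin(j)/(3.6864*cos(j)^6 - 8.6784*cos(j)^5 + 1.0756*cos(j)^4 - 5.1996*cos(j)^3 + 12.8093*cos(j)^2 + 5.439*cos(j) + 6.7081)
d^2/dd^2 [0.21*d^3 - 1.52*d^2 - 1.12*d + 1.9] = 1.26*d - 3.04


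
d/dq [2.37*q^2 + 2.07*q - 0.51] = 4.74*q + 2.07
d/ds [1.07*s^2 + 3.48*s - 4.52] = 2.14*s + 3.48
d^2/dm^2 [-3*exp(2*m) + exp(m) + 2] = (1 - 12*exp(m))*exp(m)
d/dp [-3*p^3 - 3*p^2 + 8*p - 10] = -9*p^2 - 6*p + 8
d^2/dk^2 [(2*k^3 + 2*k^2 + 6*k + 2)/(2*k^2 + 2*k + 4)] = 2*(k^3 + 3*k^2 - 3*k - 3)/(k^6 + 3*k^5 + 9*k^4 + 13*k^3 + 18*k^2 + 12*k + 8)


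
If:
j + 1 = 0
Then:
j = -1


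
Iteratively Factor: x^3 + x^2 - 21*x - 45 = (x + 3)*(x^2 - 2*x - 15) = (x + 3)^2*(x - 5)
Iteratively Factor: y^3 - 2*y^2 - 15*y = (y + 3)*(y^2 - 5*y) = y*(y + 3)*(y - 5)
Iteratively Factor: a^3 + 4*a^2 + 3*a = (a + 1)*(a^2 + 3*a) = a*(a + 1)*(a + 3)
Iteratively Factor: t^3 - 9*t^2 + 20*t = (t - 4)*(t^2 - 5*t) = t*(t - 4)*(t - 5)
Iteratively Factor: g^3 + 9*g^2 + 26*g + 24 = (g + 3)*(g^2 + 6*g + 8) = (g + 2)*(g + 3)*(g + 4)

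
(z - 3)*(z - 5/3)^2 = z^3 - 19*z^2/3 + 115*z/9 - 25/3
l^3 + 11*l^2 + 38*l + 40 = (l + 2)*(l + 4)*(l + 5)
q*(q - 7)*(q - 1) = q^3 - 8*q^2 + 7*q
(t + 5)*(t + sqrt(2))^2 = t^3 + 2*sqrt(2)*t^2 + 5*t^2 + 2*t + 10*sqrt(2)*t + 10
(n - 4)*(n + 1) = n^2 - 3*n - 4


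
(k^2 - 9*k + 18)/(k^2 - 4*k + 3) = (k - 6)/(k - 1)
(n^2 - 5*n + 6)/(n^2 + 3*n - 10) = (n - 3)/(n + 5)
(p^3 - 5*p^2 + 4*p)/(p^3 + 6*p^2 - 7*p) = (p - 4)/(p + 7)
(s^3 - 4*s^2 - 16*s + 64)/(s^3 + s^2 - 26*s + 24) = (s^2 - 16)/(s^2 + 5*s - 6)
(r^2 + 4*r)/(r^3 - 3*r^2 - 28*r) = 1/(r - 7)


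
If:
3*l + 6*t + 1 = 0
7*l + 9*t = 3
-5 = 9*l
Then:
No Solution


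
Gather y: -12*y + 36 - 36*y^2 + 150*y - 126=-36*y^2 + 138*y - 90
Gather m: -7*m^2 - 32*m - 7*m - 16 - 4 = -7*m^2 - 39*m - 20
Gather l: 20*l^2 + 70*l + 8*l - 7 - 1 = 20*l^2 + 78*l - 8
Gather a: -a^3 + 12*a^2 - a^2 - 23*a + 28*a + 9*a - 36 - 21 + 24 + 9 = -a^3 + 11*a^2 + 14*a - 24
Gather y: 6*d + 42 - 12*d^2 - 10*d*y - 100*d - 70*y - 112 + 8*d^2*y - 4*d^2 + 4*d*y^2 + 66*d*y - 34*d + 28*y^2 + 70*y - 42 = -16*d^2 - 128*d + y^2*(4*d + 28) + y*(8*d^2 + 56*d) - 112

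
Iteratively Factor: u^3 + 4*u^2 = (u)*(u^2 + 4*u) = u*(u + 4)*(u)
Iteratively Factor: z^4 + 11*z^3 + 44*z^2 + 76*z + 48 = (z + 4)*(z^3 + 7*z^2 + 16*z + 12) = (z + 3)*(z + 4)*(z^2 + 4*z + 4) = (z + 2)*(z + 3)*(z + 4)*(z + 2)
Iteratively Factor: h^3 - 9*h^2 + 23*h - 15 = (h - 5)*(h^2 - 4*h + 3) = (h - 5)*(h - 1)*(h - 3)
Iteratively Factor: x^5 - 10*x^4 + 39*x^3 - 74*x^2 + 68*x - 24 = (x - 3)*(x^4 - 7*x^3 + 18*x^2 - 20*x + 8) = (x - 3)*(x - 2)*(x^3 - 5*x^2 + 8*x - 4) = (x - 3)*(x - 2)^2*(x^2 - 3*x + 2) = (x - 3)*(x - 2)^3*(x - 1)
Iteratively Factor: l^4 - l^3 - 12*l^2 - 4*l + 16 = (l + 2)*(l^3 - 3*l^2 - 6*l + 8) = (l - 4)*(l + 2)*(l^2 + l - 2) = (l - 4)*(l - 1)*(l + 2)*(l + 2)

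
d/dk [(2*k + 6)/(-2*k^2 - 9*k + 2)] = 2*(2*k^2 + 12*k + 29)/(4*k^4 + 36*k^3 + 73*k^2 - 36*k + 4)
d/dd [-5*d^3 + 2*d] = 2 - 15*d^2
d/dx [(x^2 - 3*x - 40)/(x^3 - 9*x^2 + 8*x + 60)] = (-x^4 + 6*x^3 + 101*x^2 - 600*x + 140)/(x^6 - 18*x^5 + 97*x^4 - 24*x^3 - 1016*x^2 + 960*x + 3600)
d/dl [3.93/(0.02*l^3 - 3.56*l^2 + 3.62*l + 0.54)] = (-0.2358*l^2 + 27.9816*l - 14.2266)/(0.02*l^3 - 3.56*l^2 + 3.62*l + 0.54)^2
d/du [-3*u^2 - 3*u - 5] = -6*u - 3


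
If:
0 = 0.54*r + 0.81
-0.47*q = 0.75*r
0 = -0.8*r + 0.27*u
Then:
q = 2.39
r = -1.50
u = -4.44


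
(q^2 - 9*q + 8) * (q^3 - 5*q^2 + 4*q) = q^5 - 14*q^4 + 57*q^3 - 76*q^2 + 32*q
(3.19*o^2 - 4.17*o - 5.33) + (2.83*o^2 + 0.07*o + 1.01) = 6.02*o^2 - 4.1*o - 4.32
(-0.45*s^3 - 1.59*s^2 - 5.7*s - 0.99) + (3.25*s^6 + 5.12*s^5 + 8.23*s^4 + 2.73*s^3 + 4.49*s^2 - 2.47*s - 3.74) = 3.25*s^6 + 5.12*s^5 + 8.23*s^4 + 2.28*s^3 + 2.9*s^2 - 8.17*s - 4.73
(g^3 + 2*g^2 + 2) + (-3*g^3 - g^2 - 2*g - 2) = -2*g^3 + g^2 - 2*g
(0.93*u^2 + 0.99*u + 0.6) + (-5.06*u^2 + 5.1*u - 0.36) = -4.13*u^2 + 6.09*u + 0.24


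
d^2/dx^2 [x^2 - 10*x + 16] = 2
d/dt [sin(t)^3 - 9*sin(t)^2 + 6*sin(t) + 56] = 3*(sin(t)^2 - 6*sin(t) + 2)*cos(t)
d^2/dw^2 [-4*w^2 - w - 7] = -8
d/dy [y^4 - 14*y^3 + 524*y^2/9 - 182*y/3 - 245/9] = 4*y^3 - 42*y^2 + 1048*y/9 - 182/3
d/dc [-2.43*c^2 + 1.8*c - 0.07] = 1.8 - 4.86*c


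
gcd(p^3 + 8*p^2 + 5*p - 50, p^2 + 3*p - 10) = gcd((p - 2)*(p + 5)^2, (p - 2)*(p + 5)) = p^2 + 3*p - 10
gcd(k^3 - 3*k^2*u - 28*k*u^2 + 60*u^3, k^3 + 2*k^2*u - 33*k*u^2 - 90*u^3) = -k^2 + k*u + 30*u^2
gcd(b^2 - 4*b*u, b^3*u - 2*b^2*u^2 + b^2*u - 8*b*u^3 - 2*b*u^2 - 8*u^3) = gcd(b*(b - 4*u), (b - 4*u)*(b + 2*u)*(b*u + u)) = -b + 4*u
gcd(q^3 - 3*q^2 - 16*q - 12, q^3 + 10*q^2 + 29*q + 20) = q + 1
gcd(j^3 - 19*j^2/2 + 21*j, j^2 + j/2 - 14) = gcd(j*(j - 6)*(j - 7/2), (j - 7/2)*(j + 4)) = j - 7/2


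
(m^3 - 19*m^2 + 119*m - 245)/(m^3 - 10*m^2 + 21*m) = (m^2 - 12*m + 35)/(m*(m - 3))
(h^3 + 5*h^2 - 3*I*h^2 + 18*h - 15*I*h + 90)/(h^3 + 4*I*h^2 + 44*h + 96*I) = (h^2 + h*(5 + 3*I) + 15*I)/(h^2 + 10*I*h - 16)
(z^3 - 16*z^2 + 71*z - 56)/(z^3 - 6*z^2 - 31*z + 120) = (z^2 - 8*z + 7)/(z^2 + 2*z - 15)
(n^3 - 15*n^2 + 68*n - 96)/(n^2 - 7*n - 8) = (n^2 - 7*n + 12)/(n + 1)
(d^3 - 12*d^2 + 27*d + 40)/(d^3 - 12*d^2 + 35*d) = (d^2 - 7*d - 8)/(d*(d - 7))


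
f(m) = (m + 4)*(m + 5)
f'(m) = 2*m + 9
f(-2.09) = 5.56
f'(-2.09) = 4.82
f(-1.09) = 11.38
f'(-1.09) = 6.82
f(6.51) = 120.97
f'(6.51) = 22.02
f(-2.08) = 5.61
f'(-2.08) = 4.84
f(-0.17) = 18.50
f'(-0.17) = 8.66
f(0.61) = 25.86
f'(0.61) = 10.22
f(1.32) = 33.62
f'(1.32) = 11.64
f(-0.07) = 19.37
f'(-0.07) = 8.86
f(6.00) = 110.00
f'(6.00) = 21.00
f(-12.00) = 56.00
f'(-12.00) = -15.00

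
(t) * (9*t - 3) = 9*t^2 - 3*t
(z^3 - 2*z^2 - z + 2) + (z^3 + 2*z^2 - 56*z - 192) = 2*z^3 - 57*z - 190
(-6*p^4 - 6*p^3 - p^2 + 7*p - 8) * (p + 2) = -6*p^5 - 18*p^4 - 13*p^3 + 5*p^2 + 6*p - 16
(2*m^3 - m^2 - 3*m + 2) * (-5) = -10*m^3 + 5*m^2 + 15*m - 10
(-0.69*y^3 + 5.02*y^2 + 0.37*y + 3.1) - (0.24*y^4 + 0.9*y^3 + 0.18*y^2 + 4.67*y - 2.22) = -0.24*y^4 - 1.59*y^3 + 4.84*y^2 - 4.3*y + 5.32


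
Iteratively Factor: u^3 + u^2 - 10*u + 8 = (u - 2)*(u^2 + 3*u - 4) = (u - 2)*(u + 4)*(u - 1)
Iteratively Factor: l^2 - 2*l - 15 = (l - 5)*(l + 3)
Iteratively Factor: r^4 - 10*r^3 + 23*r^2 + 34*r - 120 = (r - 5)*(r^3 - 5*r^2 - 2*r + 24) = (r - 5)*(r + 2)*(r^2 - 7*r + 12) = (r - 5)*(r - 4)*(r + 2)*(r - 3)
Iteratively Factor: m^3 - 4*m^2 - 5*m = (m + 1)*(m^2 - 5*m) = (m - 5)*(m + 1)*(m)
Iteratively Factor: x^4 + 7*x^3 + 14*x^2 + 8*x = (x + 1)*(x^3 + 6*x^2 + 8*x) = x*(x + 1)*(x^2 + 6*x + 8) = x*(x + 1)*(x + 4)*(x + 2)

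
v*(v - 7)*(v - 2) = v^3 - 9*v^2 + 14*v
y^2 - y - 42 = (y - 7)*(y + 6)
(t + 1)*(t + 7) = t^2 + 8*t + 7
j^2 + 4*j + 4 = (j + 2)^2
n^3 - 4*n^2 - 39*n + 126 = (n - 7)*(n - 3)*(n + 6)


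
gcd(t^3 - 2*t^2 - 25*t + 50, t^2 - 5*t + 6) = t - 2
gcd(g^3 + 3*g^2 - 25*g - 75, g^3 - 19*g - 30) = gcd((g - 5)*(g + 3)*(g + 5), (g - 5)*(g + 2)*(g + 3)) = g^2 - 2*g - 15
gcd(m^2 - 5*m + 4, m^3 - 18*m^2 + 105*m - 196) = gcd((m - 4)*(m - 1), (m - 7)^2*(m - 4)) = m - 4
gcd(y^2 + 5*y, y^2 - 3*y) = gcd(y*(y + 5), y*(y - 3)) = y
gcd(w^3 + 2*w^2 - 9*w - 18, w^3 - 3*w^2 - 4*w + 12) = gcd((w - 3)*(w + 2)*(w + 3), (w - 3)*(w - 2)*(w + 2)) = w^2 - w - 6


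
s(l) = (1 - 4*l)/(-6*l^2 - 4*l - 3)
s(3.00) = 0.16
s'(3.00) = -0.03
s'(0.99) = 0.03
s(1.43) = 0.22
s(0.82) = 0.22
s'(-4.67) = -0.04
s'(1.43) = -0.04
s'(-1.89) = -0.32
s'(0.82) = 0.09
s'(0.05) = 1.60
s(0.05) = -0.25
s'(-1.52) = -0.50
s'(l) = (1 - 4*l)*(12*l + 4)/(-6*l^2 - 4*l - 3)^2 - 4/(-6*l^2 - 4*l - 3) = 4*(-6*l^2 + 3*l + 4)/(36*l^4 + 48*l^3 + 52*l^2 + 24*l + 9)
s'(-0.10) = 2.06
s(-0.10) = -0.53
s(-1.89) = -0.51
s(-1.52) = -0.66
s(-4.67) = -0.17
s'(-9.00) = -0.00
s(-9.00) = -0.08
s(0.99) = 0.23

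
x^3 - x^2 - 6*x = x*(x - 3)*(x + 2)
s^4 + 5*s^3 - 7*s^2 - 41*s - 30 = (s - 3)*(s + 1)*(s + 2)*(s + 5)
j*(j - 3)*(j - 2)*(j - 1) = j^4 - 6*j^3 + 11*j^2 - 6*j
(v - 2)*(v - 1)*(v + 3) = v^3 - 7*v + 6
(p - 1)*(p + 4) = p^2 + 3*p - 4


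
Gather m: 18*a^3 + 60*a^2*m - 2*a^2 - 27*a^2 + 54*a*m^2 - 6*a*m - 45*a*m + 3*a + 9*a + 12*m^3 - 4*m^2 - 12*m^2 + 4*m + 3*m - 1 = 18*a^3 - 29*a^2 + 12*a + 12*m^3 + m^2*(54*a - 16) + m*(60*a^2 - 51*a + 7) - 1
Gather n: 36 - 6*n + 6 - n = 42 - 7*n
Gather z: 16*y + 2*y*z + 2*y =2*y*z + 18*y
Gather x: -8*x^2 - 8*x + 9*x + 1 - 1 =-8*x^2 + x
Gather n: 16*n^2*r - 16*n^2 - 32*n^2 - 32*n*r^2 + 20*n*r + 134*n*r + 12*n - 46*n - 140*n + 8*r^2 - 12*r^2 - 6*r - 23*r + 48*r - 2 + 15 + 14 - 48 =n^2*(16*r - 48) + n*(-32*r^2 + 154*r - 174) - 4*r^2 + 19*r - 21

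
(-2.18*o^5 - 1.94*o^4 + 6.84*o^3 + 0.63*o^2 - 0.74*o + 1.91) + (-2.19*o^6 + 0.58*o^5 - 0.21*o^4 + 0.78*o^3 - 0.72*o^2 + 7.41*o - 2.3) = -2.19*o^6 - 1.6*o^5 - 2.15*o^4 + 7.62*o^3 - 0.09*o^2 + 6.67*o - 0.39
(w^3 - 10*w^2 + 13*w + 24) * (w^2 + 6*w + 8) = w^5 - 4*w^4 - 39*w^3 + 22*w^2 + 248*w + 192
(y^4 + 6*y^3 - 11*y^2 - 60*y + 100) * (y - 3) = y^5 + 3*y^4 - 29*y^3 - 27*y^2 + 280*y - 300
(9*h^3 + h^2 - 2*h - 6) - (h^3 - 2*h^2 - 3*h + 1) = 8*h^3 + 3*h^2 + h - 7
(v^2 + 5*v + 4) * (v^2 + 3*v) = v^4 + 8*v^3 + 19*v^2 + 12*v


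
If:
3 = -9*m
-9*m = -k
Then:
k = -3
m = -1/3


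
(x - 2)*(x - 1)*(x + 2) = x^3 - x^2 - 4*x + 4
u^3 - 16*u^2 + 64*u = u*(u - 8)^2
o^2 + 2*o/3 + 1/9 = (o + 1/3)^2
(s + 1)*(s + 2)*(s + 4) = s^3 + 7*s^2 + 14*s + 8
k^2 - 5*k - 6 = (k - 6)*(k + 1)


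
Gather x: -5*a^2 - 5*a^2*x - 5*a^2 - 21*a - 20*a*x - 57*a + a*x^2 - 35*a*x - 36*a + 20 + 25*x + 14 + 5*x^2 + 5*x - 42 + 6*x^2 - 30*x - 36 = -10*a^2 - 114*a + x^2*(a + 11) + x*(-5*a^2 - 55*a) - 44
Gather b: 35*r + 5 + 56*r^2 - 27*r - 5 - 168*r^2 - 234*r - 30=-112*r^2 - 226*r - 30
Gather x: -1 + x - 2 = x - 3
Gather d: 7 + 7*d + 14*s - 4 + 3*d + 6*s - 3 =10*d + 20*s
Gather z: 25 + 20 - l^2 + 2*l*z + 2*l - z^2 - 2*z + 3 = -l^2 + 2*l - z^2 + z*(2*l - 2) + 48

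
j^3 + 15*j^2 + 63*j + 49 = (j + 1)*(j + 7)^2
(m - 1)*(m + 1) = m^2 - 1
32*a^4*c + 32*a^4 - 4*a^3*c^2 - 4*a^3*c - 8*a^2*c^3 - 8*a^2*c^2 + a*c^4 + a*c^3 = (-8*a + c)*(-2*a + c)*(2*a + c)*(a*c + a)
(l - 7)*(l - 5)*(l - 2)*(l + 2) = l^4 - 12*l^3 + 31*l^2 + 48*l - 140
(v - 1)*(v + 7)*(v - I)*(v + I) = v^4 + 6*v^3 - 6*v^2 + 6*v - 7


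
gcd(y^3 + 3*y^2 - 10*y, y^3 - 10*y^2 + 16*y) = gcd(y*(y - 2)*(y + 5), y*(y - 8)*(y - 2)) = y^2 - 2*y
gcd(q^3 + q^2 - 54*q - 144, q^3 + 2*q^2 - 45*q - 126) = q^2 + 9*q + 18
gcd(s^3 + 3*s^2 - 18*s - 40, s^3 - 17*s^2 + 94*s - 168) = s - 4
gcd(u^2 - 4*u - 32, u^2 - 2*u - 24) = u + 4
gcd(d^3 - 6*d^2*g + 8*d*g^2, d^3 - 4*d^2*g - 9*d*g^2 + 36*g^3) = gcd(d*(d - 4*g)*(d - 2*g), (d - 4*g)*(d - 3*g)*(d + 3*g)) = d - 4*g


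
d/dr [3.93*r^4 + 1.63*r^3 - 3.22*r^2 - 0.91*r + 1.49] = 15.72*r^3 + 4.89*r^2 - 6.44*r - 0.91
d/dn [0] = 0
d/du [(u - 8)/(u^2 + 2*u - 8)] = (u^2 + 2*u - 2*(u - 8)*(u + 1) - 8)/(u^2 + 2*u - 8)^2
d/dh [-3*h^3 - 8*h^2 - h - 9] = -9*h^2 - 16*h - 1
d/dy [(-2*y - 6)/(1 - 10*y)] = -62/(10*y - 1)^2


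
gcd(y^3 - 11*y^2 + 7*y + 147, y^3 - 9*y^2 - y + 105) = y^2 - 4*y - 21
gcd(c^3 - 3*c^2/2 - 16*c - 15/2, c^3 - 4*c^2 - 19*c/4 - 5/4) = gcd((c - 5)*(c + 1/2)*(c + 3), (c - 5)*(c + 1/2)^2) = c^2 - 9*c/2 - 5/2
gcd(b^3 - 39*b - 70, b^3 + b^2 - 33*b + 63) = 1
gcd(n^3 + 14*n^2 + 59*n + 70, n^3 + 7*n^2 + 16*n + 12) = n + 2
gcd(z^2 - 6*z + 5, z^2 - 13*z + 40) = z - 5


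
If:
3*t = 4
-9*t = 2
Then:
No Solution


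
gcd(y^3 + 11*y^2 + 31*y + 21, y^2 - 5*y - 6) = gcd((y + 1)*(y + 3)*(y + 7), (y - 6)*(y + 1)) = y + 1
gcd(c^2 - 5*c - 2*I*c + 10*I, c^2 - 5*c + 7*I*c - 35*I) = c - 5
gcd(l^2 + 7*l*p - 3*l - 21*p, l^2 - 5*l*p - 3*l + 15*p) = l - 3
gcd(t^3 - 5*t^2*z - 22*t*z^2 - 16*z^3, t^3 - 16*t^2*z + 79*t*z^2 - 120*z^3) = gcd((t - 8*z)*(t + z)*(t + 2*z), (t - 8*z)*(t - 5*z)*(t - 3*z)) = -t + 8*z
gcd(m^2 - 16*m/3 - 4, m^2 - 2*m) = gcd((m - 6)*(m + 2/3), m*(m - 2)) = 1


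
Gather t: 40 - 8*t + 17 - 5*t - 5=52 - 13*t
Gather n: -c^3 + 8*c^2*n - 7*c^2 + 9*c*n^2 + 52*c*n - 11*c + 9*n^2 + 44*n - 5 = -c^3 - 7*c^2 - 11*c + n^2*(9*c + 9) + n*(8*c^2 + 52*c + 44) - 5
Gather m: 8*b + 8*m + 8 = 8*b + 8*m + 8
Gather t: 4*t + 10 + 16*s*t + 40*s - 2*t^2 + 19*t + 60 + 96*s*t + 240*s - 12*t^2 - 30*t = 280*s - 14*t^2 + t*(112*s - 7) + 70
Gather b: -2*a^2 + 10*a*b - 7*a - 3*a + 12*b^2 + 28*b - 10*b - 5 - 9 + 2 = -2*a^2 - 10*a + 12*b^2 + b*(10*a + 18) - 12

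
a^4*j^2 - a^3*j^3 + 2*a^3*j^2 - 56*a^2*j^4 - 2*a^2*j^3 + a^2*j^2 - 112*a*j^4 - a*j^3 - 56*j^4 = (a - 8*j)*(a + 7*j)*(a*j + j)^2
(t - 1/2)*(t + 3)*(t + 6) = t^3 + 17*t^2/2 + 27*t/2 - 9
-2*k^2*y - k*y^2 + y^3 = y*(-2*k + y)*(k + y)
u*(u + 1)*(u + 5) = u^3 + 6*u^2 + 5*u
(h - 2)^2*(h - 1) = h^3 - 5*h^2 + 8*h - 4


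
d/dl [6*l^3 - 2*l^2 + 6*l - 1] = 18*l^2 - 4*l + 6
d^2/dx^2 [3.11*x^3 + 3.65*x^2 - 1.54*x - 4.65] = 18.66*x + 7.3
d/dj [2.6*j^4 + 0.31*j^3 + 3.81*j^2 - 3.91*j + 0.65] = 10.4*j^3 + 0.93*j^2 + 7.62*j - 3.91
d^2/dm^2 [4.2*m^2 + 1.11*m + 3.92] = 8.40000000000000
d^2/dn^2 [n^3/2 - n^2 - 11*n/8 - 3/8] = 3*n - 2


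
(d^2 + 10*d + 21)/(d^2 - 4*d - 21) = (d + 7)/(d - 7)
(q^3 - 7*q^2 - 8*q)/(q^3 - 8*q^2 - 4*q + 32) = q*(q + 1)/(q^2 - 4)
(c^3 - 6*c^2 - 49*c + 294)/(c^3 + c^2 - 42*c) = (c - 7)/c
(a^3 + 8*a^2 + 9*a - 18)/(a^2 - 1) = (a^2 + 9*a + 18)/(a + 1)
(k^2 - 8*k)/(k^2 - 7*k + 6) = k*(k - 8)/(k^2 - 7*k + 6)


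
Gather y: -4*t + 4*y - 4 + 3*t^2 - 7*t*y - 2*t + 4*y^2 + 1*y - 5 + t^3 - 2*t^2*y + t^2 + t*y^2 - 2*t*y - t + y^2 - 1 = t^3 + 4*t^2 - 7*t + y^2*(t + 5) + y*(-2*t^2 - 9*t + 5) - 10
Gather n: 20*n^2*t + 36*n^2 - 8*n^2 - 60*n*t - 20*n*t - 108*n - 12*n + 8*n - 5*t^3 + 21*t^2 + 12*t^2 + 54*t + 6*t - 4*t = n^2*(20*t + 28) + n*(-80*t - 112) - 5*t^3 + 33*t^2 + 56*t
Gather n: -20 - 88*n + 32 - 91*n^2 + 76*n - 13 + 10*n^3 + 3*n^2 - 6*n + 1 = 10*n^3 - 88*n^2 - 18*n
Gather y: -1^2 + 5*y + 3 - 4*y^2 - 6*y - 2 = -4*y^2 - y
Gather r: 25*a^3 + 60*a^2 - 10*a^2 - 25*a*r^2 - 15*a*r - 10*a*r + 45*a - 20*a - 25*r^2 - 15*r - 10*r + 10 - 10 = 25*a^3 + 50*a^2 + 25*a + r^2*(-25*a - 25) + r*(-25*a - 25)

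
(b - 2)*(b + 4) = b^2 + 2*b - 8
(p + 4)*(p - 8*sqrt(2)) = p^2 - 8*sqrt(2)*p + 4*p - 32*sqrt(2)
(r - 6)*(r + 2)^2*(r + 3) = r^4 + r^3 - 26*r^2 - 84*r - 72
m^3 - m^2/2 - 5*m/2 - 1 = (m - 2)*(m + 1/2)*(m + 1)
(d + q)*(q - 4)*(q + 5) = d*q^2 + d*q - 20*d + q^3 + q^2 - 20*q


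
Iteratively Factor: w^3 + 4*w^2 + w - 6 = (w + 3)*(w^2 + w - 2) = (w - 1)*(w + 3)*(w + 2)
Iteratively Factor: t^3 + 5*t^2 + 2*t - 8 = (t + 4)*(t^2 + t - 2) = (t + 2)*(t + 4)*(t - 1)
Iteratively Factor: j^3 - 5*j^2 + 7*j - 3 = (j - 1)*(j^2 - 4*j + 3) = (j - 3)*(j - 1)*(j - 1)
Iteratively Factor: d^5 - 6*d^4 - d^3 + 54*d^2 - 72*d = (d + 3)*(d^4 - 9*d^3 + 26*d^2 - 24*d) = (d - 2)*(d + 3)*(d^3 - 7*d^2 + 12*d) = (d - 4)*(d - 2)*(d + 3)*(d^2 - 3*d) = d*(d - 4)*(d - 2)*(d + 3)*(d - 3)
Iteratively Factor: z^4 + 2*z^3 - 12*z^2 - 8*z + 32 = (z + 4)*(z^3 - 2*z^2 - 4*z + 8) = (z - 2)*(z + 4)*(z^2 - 4) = (z - 2)*(z + 2)*(z + 4)*(z - 2)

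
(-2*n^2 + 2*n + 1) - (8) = -2*n^2 + 2*n - 7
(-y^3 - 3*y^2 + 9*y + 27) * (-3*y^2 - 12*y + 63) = 3*y^5 + 21*y^4 - 54*y^3 - 378*y^2 + 243*y + 1701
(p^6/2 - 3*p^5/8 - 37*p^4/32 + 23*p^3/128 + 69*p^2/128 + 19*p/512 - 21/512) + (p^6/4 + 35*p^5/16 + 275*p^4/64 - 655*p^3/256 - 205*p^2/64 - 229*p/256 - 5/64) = 3*p^6/4 + 29*p^5/16 + 201*p^4/64 - 609*p^3/256 - 341*p^2/128 - 439*p/512 - 61/512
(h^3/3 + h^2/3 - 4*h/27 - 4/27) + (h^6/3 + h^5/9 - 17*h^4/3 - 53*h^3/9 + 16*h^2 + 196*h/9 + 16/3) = h^6/3 + h^5/9 - 17*h^4/3 - 50*h^3/9 + 49*h^2/3 + 584*h/27 + 140/27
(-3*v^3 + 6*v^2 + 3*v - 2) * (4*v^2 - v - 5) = -12*v^5 + 27*v^4 + 21*v^3 - 41*v^2 - 13*v + 10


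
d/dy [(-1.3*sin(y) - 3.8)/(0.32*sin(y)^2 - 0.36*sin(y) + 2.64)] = 0.143480257116621*(0.416*sin(y)^2 + 2.432*sin(y) - 4.8)*cos(y)/(0.121212121212121*sin(y)^2 - 0.136363636363636*sin(y) + 1.0)^2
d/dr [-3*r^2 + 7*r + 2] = 7 - 6*r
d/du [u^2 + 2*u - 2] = 2*u + 2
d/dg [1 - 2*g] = -2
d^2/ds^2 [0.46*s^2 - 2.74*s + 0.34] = 0.920000000000000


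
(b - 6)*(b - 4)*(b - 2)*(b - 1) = b^4 - 13*b^3 + 56*b^2 - 92*b + 48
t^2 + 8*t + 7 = (t + 1)*(t + 7)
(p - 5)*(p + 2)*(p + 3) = p^3 - 19*p - 30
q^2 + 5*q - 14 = (q - 2)*(q + 7)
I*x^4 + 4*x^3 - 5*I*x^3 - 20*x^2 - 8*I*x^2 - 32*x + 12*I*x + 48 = (x - 6)*(x + 2)*(x - 4*I)*(I*x - I)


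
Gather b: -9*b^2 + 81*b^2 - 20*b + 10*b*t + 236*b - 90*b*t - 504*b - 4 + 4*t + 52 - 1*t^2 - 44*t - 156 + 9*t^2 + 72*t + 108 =72*b^2 + b*(-80*t - 288) + 8*t^2 + 32*t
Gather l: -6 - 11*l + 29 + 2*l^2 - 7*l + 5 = 2*l^2 - 18*l + 28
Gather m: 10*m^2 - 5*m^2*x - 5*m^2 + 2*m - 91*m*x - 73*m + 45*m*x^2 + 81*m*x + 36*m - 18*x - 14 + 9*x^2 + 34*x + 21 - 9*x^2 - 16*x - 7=m^2*(5 - 5*x) + m*(45*x^2 - 10*x - 35)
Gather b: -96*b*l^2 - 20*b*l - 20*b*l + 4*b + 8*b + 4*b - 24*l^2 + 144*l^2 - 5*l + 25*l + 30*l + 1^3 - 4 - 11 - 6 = b*(-96*l^2 - 40*l + 16) + 120*l^2 + 50*l - 20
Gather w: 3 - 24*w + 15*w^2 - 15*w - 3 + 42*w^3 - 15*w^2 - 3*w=42*w^3 - 42*w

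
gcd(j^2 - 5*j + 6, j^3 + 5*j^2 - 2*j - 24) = j - 2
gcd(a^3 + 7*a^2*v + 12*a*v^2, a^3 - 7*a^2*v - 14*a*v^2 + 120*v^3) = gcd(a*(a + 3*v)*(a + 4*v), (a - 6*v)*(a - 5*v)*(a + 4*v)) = a + 4*v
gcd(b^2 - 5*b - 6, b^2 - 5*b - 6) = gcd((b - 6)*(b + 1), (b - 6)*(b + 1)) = b^2 - 5*b - 6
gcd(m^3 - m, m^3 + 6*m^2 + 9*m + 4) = m + 1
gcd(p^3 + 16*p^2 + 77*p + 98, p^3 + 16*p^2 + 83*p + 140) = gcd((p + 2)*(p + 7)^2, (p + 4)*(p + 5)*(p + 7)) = p + 7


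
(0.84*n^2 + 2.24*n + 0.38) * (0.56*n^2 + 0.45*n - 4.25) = 0.4704*n^4 + 1.6324*n^3 - 2.3492*n^2 - 9.349*n - 1.615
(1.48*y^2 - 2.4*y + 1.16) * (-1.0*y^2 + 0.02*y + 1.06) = -1.48*y^4 + 2.4296*y^3 + 0.3608*y^2 - 2.5208*y + 1.2296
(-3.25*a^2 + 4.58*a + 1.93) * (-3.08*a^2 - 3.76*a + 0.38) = 10.01*a^4 - 1.8864*a^3 - 24.4002*a^2 - 5.5164*a + 0.7334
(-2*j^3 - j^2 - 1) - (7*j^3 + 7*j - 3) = -9*j^3 - j^2 - 7*j + 2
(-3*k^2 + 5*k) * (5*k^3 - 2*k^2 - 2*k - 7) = -15*k^5 + 31*k^4 - 4*k^3 + 11*k^2 - 35*k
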